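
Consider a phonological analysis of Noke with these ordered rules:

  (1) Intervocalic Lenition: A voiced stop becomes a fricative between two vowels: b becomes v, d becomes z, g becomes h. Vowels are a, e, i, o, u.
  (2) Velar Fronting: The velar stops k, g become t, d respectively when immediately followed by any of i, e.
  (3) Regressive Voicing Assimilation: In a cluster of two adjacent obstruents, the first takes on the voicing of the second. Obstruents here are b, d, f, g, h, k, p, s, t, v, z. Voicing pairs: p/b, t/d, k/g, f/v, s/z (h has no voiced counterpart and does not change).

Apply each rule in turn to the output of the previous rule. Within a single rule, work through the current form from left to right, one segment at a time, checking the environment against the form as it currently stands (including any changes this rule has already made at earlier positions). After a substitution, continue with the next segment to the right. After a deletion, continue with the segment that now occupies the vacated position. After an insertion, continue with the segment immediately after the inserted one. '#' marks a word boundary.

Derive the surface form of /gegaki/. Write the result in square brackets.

[dehati]

(1) Intervocalic Lenition: [gegaki] → [gehaki]
(2) Velar Fronting: [gehaki] → [dehati]
(3) Regressive Voicing Assimilation: no change — [dehati]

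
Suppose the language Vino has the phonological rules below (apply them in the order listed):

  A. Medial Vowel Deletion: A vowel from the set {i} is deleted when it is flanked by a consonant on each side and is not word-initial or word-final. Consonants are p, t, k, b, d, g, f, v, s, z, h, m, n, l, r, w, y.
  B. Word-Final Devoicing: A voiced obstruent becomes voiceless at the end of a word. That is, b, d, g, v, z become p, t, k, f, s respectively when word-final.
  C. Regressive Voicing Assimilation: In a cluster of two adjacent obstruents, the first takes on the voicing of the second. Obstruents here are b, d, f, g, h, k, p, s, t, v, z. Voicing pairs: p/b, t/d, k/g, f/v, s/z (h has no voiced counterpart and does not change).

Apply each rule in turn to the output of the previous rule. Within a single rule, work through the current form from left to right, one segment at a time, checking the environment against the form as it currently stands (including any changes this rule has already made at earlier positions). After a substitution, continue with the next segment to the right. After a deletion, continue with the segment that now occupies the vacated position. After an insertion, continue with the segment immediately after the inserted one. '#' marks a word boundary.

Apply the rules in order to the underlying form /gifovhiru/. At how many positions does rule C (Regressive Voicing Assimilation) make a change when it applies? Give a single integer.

2

A Medial Vowel Deletion: [gifovhiru] → [gfovhru]
B Word-Final Devoicing: no change — [gfovhru]
C Regressive Voicing Assimilation: [gfovhru] → [kfofhru]
Rule C changed 2 position(s).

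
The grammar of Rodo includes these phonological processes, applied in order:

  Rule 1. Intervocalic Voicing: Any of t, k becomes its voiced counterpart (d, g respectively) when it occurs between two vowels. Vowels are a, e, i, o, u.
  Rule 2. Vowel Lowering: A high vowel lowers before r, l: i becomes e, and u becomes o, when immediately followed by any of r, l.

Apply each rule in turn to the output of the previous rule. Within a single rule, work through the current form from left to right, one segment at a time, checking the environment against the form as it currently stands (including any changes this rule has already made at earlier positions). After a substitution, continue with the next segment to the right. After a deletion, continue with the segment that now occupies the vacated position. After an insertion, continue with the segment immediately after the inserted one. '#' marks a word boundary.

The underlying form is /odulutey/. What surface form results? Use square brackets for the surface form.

Rule 1 Intervocalic Voicing: [odulutey] → [oduludey]
Rule 2 Vowel Lowering: [oduludey] → [odoludey]

[odoludey]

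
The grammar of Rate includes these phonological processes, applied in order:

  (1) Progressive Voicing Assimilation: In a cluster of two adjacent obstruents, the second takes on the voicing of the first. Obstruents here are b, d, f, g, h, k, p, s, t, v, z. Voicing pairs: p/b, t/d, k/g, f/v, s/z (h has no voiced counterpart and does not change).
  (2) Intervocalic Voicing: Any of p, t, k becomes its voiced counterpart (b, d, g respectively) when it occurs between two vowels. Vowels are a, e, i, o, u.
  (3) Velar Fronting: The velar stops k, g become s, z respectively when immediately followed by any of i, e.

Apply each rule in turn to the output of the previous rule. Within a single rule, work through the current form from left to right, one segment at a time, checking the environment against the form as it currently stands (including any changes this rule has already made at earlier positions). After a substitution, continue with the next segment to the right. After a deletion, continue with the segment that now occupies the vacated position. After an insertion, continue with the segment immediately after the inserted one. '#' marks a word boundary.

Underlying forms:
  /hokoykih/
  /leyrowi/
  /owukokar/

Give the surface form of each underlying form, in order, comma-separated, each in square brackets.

[hogoysih], [leyrowi], [owugogar]

/hokoykih/:
  (1) Progressive Voicing Assimilation: no change — [hokoykih]
  (2) Intervocalic Voicing: [hokoykih] → [hogoykih]
  (3) Velar Fronting: [hogoykih] → [hogoysih]
/leyrowi/:
  (1) Progressive Voicing Assimilation: no change — [leyrowi]
  (2) Intervocalic Voicing: no change — [leyrowi]
  (3) Velar Fronting: no change — [leyrowi]
/owukokar/:
  (1) Progressive Voicing Assimilation: no change — [owukokar]
  (2) Intervocalic Voicing: [owukokar] → [owugogar]
  (3) Velar Fronting: no change — [owugogar]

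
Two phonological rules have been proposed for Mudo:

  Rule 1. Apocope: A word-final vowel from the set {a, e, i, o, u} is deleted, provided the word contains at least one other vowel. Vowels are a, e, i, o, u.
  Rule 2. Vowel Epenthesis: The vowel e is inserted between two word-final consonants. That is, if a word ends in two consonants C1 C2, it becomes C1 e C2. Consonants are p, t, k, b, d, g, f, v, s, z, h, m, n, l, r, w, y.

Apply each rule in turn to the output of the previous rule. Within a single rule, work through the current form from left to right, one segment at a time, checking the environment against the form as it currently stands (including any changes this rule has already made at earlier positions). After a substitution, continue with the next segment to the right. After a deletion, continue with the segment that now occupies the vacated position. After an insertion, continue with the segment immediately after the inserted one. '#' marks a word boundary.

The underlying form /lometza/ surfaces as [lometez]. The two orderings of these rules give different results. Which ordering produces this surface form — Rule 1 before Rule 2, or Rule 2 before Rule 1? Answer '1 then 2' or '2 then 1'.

Order 1 then 2:
  1 Apocope: [lometza] → [lometz]
  2 Vowel Epenthesis: [lometz] → [lometez]
  result: [lometez]
Order 2 then 1:
  2 Vowel Epenthesis: no change — [lometza]
  1 Apocope: [lometza] → [lometz]
  result: [lometz]

1 then 2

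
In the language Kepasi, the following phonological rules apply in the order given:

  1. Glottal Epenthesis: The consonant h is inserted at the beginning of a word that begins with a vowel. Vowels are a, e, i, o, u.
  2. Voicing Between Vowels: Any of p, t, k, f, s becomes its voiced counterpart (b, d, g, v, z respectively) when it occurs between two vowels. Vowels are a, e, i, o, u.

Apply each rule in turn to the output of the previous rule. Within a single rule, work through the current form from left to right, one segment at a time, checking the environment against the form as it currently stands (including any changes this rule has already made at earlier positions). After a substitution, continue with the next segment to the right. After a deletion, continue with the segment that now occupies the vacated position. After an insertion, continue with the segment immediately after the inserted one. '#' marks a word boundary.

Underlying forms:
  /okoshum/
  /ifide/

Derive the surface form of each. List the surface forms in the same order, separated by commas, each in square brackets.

/okoshum/:
  1 Glottal Epenthesis: [okoshum] → [hokoshum]
  2 Voicing Between Vowels: [hokoshum] → [hogoshum]
/ifide/:
  1 Glottal Epenthesis: [ifide] → [hifide]
  2 Voicing Between Vowels: [hifide] → [hivide]

[hogoshum], [hivide]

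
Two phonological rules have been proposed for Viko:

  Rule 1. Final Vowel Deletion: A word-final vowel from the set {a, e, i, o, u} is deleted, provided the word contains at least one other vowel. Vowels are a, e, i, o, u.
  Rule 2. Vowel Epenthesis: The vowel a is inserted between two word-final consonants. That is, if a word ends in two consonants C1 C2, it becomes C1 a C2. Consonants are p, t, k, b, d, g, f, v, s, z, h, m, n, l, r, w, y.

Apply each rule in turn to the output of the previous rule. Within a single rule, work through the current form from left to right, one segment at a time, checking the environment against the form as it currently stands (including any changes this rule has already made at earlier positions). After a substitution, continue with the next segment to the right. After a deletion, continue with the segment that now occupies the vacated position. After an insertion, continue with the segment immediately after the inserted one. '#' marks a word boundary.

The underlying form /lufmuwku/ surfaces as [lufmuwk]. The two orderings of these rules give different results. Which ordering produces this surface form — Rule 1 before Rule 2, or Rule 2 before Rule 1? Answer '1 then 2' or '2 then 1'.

Order 1 then 2:
  1 Final Vowel Deletion: [lufmuwku] → [lufmuwk]
  2 Vowel Epenthesis: [lufmuwk] → [lufmuwak]
  result: [lufmuwak]
Order 2 then 1:
  2 Vowel Epenthesis: no change — [lufmuwku]
  1 Final Vowel Deletion: [lufmuwku] → [lufmuwk]
  result: [lufmuwk]

2 then 1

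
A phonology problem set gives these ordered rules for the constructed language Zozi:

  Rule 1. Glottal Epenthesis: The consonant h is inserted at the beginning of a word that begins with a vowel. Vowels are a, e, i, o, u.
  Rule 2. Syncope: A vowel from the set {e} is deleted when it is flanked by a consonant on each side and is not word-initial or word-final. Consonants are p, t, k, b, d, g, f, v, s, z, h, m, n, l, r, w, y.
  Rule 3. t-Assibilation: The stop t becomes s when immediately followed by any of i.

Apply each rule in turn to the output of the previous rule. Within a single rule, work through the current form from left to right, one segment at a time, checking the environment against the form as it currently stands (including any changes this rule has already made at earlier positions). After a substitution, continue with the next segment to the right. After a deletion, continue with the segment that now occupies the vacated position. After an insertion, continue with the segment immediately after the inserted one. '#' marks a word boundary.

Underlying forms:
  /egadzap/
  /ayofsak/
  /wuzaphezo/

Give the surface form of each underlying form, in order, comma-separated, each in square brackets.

/egadzap/:
  Rule 1 Glottal Epenthesis: [egadzap] → [hegadzap]
  Rule 2 Syncope: [hegadzap] → [hgadzap]
  Rule 3 t-Assibilation: no change — [hgadzap]
/ayofsak/:
  Rule 1 Glottal Epenthesis: [ayofsak] → [hayofsak]
  Rule 2 Syncope: no change — [hayofsak]
  Rule 3 t-Assibilation: no change — [hayofsak]
/wuzaphezo/:
  Rule 1 Glottal Epenthesis: no change — [wuzaphezo]
  Rule 2 Syncope: [wuzaphezo] → [wuzaphzo]
  Rule 3 t-Assibilation: no change — [wuzaphzo]

[hgadzap], [hayofsak], [wuzaphzo]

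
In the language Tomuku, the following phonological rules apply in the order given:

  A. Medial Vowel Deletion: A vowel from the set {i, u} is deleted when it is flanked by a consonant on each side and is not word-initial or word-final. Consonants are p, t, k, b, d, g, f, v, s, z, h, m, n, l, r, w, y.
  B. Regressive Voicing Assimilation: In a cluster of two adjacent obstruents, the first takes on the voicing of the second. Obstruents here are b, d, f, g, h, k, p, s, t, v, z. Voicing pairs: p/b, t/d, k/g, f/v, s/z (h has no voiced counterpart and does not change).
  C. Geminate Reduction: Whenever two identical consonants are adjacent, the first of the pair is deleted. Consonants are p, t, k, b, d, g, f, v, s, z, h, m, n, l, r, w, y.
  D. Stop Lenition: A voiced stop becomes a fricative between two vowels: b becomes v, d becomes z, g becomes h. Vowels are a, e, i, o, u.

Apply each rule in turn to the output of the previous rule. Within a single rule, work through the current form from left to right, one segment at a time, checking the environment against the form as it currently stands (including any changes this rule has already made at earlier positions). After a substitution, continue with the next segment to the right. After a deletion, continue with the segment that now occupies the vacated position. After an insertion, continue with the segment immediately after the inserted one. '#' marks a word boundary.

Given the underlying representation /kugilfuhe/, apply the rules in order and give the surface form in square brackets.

A Medial Vowel Deletion: [kugilfuhe] → [kglfhe]
B Regressive Voicing Assimilation: [kglfhe] → [gglfhe]
C Geminate Reduction: [gglfhe] → [glfhe]
D Stop Lenition: no change — [glfhe]

[glfhe]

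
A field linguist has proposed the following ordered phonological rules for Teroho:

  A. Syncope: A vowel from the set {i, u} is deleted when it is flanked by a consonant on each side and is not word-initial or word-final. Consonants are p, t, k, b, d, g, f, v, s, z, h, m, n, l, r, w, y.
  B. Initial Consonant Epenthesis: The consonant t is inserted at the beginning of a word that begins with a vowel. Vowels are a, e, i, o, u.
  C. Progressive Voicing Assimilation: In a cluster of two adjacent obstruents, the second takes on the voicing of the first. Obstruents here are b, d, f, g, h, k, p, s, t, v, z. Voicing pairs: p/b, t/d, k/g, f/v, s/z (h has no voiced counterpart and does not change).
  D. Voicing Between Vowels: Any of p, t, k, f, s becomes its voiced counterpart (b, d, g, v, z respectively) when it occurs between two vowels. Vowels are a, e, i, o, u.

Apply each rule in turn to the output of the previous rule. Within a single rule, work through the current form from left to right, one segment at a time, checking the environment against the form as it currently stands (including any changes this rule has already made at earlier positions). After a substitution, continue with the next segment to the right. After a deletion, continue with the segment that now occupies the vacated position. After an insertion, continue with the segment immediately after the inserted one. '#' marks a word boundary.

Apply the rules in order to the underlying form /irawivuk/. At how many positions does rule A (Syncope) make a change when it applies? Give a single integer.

A Syncope: [irawivuk] → [irawvk]
B Initial Consonant Epenthesis: [irawvk] → [tirawvk]
C Progressive Voicing Assimilation: [tirawvk] → [tirawvg]
D Voicing Between Vowels: no change — [tirawvg]
Rule A changed 2 position(s).

2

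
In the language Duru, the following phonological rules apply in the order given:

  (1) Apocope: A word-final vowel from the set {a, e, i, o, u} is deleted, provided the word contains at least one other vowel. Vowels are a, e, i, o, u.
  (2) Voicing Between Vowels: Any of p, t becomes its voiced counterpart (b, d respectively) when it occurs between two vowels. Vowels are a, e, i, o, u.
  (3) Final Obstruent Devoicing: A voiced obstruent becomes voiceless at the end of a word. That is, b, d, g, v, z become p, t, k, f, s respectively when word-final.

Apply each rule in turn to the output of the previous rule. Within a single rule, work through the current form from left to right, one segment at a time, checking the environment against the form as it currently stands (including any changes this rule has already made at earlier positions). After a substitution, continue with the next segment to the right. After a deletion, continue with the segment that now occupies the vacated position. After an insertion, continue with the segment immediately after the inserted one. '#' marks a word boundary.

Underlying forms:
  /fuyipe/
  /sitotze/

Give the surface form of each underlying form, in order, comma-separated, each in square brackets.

[fuyip], [sidots]

/fuyipe/:
  (1) Apocope: [fuyipe] → [fuyip]
  (2) Voicing Between Vowels: no change — [fuyip]
  (3) Final Obstruent Devoicing: no change — [fuyip]
/sitotze/:
  (1) Apocope: [sitotze] → [sitotz]
  (2) Voicing Between Vowels: [sitotz] → [sidotz]
  (3) Final Obstruent Devoicing: [sidotz] → [sidots]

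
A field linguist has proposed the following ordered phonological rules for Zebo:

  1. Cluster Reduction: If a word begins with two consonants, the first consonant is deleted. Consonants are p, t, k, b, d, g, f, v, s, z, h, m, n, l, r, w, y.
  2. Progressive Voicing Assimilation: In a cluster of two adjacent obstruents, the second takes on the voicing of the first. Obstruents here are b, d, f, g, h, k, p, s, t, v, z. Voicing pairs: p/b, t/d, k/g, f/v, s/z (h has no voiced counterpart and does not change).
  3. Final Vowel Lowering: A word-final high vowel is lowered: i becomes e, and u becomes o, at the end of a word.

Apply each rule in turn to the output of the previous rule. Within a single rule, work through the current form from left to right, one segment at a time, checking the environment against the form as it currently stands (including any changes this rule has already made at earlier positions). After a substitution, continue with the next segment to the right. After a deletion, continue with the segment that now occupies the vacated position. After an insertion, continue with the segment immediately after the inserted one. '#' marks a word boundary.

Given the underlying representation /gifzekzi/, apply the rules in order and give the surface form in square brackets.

[gifsekse]

1 Cluster Reduction: no change — [gifzekzi]
2 Progressive Voicing Assimilation: [gifzekzi] → [gifseksi]
3 Final Vowel Lowering: [gifseksi] → [gifsekse]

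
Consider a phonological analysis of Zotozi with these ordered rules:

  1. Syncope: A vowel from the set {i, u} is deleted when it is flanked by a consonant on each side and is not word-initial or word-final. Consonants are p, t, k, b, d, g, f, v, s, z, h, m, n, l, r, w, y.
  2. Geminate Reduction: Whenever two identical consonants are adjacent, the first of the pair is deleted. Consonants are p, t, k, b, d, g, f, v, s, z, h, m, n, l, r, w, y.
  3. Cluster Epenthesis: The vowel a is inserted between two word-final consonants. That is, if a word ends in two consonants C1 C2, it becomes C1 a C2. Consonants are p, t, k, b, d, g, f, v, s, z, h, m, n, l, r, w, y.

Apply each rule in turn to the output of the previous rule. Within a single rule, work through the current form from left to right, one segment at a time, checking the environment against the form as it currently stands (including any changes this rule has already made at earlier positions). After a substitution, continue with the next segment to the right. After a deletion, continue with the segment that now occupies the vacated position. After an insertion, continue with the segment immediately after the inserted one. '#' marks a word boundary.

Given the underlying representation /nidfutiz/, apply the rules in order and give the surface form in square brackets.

1 Syncope: [nidfutiz] → [ndftz]
2 Geminate Reduction: no change — [ndftz]
3 Cluster Epenthesis: [ndftz] → [ndftaz]

[ndftaz]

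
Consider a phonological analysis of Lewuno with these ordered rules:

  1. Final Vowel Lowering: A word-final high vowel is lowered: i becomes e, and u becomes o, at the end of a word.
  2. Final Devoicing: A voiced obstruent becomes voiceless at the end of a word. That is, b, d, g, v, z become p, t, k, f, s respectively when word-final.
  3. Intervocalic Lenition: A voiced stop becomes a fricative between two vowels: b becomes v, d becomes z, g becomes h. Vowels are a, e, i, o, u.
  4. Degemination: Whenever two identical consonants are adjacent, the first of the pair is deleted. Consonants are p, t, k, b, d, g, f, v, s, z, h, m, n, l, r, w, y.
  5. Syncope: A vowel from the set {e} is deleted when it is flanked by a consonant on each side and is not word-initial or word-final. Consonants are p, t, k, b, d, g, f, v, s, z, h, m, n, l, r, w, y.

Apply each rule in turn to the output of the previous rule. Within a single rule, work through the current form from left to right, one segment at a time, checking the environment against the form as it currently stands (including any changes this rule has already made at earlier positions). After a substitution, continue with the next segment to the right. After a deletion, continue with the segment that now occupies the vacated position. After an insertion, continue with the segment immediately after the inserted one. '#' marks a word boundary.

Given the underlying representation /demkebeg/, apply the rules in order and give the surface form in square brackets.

1 Final Vowel Lowering: no change — [demkebeg]
2 Final Devoicing: [demkebeg] → [demkebek]
3 Intervocalic Lenition: [demkebek] → [demkevek]
4 Degemination: no change — [demkevek]
5 Syncope: [demkevek] → [dmkvk]

[dmkvk]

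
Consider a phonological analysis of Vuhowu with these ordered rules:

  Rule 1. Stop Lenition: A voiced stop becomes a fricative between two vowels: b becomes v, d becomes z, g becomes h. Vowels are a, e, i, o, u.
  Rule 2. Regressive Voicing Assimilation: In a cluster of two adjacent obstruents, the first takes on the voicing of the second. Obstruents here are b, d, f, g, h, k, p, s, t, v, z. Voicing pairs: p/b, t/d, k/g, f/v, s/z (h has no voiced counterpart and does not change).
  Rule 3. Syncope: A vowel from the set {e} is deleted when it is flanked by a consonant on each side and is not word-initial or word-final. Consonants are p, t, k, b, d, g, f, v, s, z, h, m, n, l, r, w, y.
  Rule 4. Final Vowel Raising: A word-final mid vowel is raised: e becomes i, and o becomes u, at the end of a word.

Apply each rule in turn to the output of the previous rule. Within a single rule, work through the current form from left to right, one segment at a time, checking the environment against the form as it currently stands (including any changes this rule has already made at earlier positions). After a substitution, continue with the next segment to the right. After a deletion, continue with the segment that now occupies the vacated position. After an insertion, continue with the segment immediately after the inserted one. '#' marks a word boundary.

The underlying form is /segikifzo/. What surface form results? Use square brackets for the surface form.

[shikivzu]

Rule 1 Stop Lenition: [segikifzo] → [sehikifzo]
Rule 2 Regressive Voicing Assimilation: [sehikifzo] → [sehikivzo]
Rule 3 Syncope: [sehikivzo] → [shikivzo]
Rule 4 Final Vowel Raising: [shikivzo] → [shikivzu]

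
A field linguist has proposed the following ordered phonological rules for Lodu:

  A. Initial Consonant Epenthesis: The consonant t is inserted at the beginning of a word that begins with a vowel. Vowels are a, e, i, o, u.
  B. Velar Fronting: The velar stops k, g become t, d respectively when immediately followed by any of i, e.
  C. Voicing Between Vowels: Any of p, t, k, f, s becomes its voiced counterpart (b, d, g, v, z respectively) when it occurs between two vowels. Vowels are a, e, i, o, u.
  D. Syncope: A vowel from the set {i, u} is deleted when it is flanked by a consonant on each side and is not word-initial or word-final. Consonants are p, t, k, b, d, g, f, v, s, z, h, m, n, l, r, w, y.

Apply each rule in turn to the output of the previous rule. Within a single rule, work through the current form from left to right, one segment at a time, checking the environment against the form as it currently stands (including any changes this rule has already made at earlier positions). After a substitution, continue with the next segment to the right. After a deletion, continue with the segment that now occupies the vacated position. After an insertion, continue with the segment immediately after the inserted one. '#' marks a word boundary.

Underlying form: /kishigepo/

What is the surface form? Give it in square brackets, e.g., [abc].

[tshdebo]

A Initial Consonant Epenthesis: no change — [kishigepo]
B Velar Fronting: [kishigepo] → [tishidepo]
C Voicing Between Vowels: [tishidepo] → [tishidebo]
D Syncope: [tishidebo] → [tshdebo]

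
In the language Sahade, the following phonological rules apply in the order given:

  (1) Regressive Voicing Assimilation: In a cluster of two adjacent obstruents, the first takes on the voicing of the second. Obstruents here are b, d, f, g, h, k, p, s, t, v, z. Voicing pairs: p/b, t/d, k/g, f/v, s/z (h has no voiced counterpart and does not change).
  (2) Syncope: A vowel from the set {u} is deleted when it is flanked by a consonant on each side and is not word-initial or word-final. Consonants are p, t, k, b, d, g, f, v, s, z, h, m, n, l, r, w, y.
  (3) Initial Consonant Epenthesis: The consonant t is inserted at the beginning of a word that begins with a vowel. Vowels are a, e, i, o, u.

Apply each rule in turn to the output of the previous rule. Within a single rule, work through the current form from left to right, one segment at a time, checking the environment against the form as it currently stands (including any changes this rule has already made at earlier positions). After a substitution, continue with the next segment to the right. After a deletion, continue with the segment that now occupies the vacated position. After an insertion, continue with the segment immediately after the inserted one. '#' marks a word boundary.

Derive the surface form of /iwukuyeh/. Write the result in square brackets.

(1) Regressive Voicing Assimilation: no change — [iwukuyeh]
(2) Syncope: [iwukuyeh] → [iwkyeh]
(3) Initial Consonant Epenthesis: [iwkyeh] → [tiwkyeh]

[tiwkyeh]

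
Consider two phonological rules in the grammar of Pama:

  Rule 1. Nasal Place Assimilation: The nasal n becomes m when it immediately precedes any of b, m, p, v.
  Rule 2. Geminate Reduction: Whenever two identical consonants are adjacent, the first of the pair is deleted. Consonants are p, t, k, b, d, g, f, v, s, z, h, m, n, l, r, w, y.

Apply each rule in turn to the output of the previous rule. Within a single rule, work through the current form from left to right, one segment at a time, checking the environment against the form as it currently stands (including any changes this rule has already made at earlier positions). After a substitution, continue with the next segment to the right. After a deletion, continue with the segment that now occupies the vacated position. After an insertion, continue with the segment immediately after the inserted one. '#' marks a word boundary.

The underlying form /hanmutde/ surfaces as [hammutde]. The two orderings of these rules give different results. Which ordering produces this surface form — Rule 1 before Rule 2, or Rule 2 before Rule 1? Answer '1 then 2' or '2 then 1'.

Order 1 then 2:
  1 Nasal Place Assimilation: [hanmutde] → [hammutde]
  2 Geminate Reduction: [hammutde] → [hamutde]
  result: [hamutde]
Order 2 then 1:
  2 Geminate Reduction: no change — [hanmutde]
  1 Nasal Place Assimilation: [hanmutde] → [hammutde]
  result: [hammutde]

2 then 1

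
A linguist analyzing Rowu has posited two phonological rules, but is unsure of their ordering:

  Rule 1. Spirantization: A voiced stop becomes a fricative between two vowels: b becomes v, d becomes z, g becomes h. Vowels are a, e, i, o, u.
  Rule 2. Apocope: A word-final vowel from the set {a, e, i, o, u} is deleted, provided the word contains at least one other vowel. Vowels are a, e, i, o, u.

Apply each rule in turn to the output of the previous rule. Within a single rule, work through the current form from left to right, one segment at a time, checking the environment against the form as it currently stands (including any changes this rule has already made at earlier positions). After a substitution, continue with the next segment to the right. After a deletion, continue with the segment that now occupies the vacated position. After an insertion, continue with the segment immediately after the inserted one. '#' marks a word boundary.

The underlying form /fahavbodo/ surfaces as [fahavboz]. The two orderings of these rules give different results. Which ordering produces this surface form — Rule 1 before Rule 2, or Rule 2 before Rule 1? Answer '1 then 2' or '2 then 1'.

1 then 2

Order 1 then 2:
  1 Spirantization: [fahavbodo] → [fahavbozo]
  2 Apocope: [fahavbozo] → [fahavboz]
  result: [fahavboz]
Order 2 then 1:
  2 Apocope: [fahavbodo] → [fahavbod]
  1 Spirantization: no change — [fahavbod]
  result: [fahavbod]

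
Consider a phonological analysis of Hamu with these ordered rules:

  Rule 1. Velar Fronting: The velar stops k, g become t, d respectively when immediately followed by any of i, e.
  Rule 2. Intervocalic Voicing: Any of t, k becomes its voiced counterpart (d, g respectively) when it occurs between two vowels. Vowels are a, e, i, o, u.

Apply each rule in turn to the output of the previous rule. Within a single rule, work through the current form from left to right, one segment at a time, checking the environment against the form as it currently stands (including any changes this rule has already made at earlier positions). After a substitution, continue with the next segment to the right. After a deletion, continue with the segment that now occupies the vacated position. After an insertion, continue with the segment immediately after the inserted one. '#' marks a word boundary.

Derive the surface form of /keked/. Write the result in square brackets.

Rule 1 Velar Fronting: [keked] → [teted]
Rule 2 Intervocalic Voicing: [teted] → [teded]

[teded]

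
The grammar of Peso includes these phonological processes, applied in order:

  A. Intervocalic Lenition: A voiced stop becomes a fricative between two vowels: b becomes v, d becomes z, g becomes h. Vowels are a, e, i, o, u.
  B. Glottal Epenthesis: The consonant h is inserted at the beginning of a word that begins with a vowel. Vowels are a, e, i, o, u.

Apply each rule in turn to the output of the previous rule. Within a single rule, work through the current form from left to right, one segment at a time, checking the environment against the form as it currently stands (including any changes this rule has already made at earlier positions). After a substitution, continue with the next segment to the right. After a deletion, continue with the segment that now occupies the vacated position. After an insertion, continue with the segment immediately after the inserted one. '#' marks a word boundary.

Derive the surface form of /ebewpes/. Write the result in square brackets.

A Intervocalic Lenition: [ebewpes] → [evewpes]
B Glottal Epenthesis: [evewpes] → [hevewpes]

[hevewpes]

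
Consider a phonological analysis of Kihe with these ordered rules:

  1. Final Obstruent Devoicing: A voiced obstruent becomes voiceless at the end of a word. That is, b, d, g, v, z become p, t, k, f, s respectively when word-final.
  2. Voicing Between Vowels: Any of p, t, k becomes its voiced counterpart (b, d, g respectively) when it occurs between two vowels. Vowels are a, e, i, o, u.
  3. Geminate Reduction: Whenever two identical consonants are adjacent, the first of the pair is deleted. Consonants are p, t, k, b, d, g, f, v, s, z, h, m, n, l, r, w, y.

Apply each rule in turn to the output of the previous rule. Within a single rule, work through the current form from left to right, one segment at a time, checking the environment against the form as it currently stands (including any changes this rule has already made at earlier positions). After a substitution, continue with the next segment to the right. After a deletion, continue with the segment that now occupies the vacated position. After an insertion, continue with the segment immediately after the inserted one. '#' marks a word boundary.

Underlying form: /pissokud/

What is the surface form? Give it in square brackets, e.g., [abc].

[pisogut]

1 Final Obstruent Devoicing: [pissokud] → [pissokut]
2 Voicing Between Vowels: [pissokut] → [pissogut]
3 Geminate Reduction: [pissogut] → [pisogut]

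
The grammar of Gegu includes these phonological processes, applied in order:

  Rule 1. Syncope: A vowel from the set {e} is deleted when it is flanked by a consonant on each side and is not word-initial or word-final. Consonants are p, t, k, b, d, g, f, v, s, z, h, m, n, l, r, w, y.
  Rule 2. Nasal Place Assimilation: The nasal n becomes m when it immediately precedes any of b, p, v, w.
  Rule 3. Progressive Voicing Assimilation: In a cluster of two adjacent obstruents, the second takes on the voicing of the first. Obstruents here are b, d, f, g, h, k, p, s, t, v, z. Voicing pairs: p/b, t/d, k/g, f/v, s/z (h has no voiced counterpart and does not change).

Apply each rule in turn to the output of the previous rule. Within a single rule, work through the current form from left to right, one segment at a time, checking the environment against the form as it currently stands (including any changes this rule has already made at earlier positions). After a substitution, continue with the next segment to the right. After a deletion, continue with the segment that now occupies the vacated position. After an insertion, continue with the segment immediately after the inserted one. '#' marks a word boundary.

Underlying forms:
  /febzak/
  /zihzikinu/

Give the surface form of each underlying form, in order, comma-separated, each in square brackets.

/febzak/:
  Rule 1 Syncope: [febzak] → [fbzak]
  Rule 2 Nasal Place Assimilation: no change — [fbzak]
  Rule 3 Progressive Voicing Assimilation: [fbzak] → [fpsak]
/zihzikinu/:
  Rule 1 Syncope: no change — [zihzikinu]
  Rule 2 Nasal Place Assimilation: no change — [zihzikinu]
  Rule 3 Progressive Voicing Assimilation: [zihzikinu] → [zihsikinu]

[fpsak], [zihsikinu]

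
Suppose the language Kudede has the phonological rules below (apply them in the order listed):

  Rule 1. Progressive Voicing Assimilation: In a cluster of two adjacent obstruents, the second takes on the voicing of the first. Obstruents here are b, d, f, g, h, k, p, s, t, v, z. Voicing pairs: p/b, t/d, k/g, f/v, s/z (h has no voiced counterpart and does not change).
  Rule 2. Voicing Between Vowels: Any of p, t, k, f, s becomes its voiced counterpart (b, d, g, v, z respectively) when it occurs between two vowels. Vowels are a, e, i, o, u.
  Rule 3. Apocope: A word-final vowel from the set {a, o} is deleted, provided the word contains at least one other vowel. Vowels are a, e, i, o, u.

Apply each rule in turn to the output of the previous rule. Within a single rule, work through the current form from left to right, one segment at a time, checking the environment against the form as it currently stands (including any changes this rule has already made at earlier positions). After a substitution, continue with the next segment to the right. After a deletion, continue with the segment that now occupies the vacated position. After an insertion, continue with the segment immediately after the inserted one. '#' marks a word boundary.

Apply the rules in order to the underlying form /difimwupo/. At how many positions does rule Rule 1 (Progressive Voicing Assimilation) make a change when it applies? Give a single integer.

0

Rule 1 Progressive Voicing Assimilation: no change — [difimwupo]
Rule 2 Voicing Between Vowels: [difimwupo] → [divimwubo]
Rule 3 Apocope: [divimwubo] → [divimwub]
Rule Rule 1 changed 0 position(s).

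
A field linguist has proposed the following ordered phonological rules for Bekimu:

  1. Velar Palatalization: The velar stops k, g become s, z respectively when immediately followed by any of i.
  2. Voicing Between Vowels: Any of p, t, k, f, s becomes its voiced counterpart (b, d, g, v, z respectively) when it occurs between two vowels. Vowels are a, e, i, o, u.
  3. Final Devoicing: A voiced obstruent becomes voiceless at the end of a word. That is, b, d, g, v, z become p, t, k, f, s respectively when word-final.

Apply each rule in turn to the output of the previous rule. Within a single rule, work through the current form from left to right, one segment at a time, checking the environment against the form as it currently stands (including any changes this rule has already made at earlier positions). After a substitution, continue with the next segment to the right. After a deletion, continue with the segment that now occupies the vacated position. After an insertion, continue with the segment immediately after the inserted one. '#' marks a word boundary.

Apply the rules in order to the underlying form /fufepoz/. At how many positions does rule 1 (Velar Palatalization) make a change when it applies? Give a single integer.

1 Velar Palatalization: no change — [fufepoz]
2 Voicing Between Vowels: [fufepoz] → [fuveboz]
3 Final Devoicing: [fuveboz] → [fuvebos]
Rule 1 changed 0 position(s).

0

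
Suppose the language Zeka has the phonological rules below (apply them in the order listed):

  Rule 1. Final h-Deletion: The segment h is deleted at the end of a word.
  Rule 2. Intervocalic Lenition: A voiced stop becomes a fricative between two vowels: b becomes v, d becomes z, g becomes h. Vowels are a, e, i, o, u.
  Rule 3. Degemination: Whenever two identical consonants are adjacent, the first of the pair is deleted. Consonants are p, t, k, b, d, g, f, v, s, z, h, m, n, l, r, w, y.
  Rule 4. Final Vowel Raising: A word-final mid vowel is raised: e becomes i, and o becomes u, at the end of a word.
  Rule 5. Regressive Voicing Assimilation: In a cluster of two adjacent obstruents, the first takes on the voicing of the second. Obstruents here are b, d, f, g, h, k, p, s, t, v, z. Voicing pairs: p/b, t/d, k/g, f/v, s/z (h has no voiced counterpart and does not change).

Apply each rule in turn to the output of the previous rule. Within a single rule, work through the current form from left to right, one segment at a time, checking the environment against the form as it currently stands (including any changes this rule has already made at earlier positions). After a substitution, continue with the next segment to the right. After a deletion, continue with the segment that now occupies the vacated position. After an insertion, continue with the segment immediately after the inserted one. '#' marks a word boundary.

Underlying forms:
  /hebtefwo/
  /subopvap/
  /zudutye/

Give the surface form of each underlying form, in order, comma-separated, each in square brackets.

/hebtefwo/:
  Rule 1 Final h-Deletion: no change — [hebtefwo]
  Rule 2 Intervocalic Lenition: no change — [hebtefwo]
  Rule 3 Degemination: no change — [hebtefwo]
  Rule 4 Final Vowel Raising: [hebtefwo] → [hebtefwu]
  Rule 5 Regressive Voicing Assimilation: [hebtefwu] → [heptefwu]
/subopvap/:
  Rule 1 Final h-Deletion: no change — [subopvap]
  Rule 2 Intervocalic Lenition: [subopvap] → [suvopvap]
  Rule 3 Degemination: no change — [suvopvap]
  Rule 4 Final Vowel Raising: no change — [suvopvap]
  Rule 5 Regressive Voicing Assimilation: [suvopvap] → [suvobvap]
/zudutye/:
  Rule 1 Final h-Deletion: no change — [zudutye]
  Rule 2 Intervocalic Lenition: [zudutye] → [zuzutye]
  Rule 3 Degemination: no change — [zuzutye]
  Rule 4 Final Vowel Raising: [zuzutye] → [zuzutyi]
  Rule 5 Regressive Voicing Assimilation: no change — [zuzutyi]

[heptefwu], [suvobvap], [zuzutyi]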